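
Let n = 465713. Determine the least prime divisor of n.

465713 is odd.
Digit sum 26, not divisible by 3.
Ends in 3: not divisible by 5.
7: 465713 = 7·66530 + 3
11: 465713 = 11·42337 + 6
13: 465713 = 13·35824 + 1
17: 465713 = 17·27394 + 15
19: 465713 = 19·24511 + 4
23: 465713 = 23·20248 + 9
29: 465713 = 29·16059 + 2
31: 465713 = 31·15023

31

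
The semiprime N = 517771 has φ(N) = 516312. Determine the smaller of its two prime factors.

φ(n) = (p−1)(q−1) = n − (p+q) + 1, so p + q = 517771 − 516312 + 1 = 1460.
p and q are the roots of t² − 1460t + 517771 = 0.
Discriminant: 1460² − 4·517771 = 2131600 − 2071084 = 60516; √60516 = 246.
q = (1460 − 246)/2 = 607, p = (1460 + 246)/2 = 853.
Check: 607 · 853 = 517771.

607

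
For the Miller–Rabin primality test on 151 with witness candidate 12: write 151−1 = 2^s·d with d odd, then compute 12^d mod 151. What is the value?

151 − 1 = 150 = 2^1 · 75, so d = 75.
12^1 ≡ 12 (mod 151)
12^2 ≡ 12^2 = 144 ≡ 144 (mod 151)
12^4 ≡ 144^2 = 20736 ≡ 49 (mod 151)
12^8 ≡ 49^2 = 2401 ≡ 136 (mod 151)
12^16 ≡ 136^2 = 18496 ≡ 74 (mod 151)
12^32 ≡ 74^2 = 5476 ≡ 40 (mod 151)
12^64 ≡ 40^2 = 1600 ≡ 90 (mod 151)
75 = 64 + 8 + 2 + 1 in binary powers of 2.
So 12^75 ≡ 90 · 136 · 144 · 12 ≡ 150 (mod 151).
Since 12^d ≡ 150 (mod 151), base 12 does not prove 151 composite.

150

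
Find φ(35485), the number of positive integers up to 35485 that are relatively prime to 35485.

27600

Factor: 35485 = 5 · 47 · 151.
φ(35485) = (5−1) · (47−1) · (151−1) = 4 · 46 · 150 = 27600.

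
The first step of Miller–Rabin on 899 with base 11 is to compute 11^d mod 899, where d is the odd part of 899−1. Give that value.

823

899 − 1 = 898 = 2^1 · 449, so d = 449.
11^1 ≡ 11 (mod 899)
11^2 ≡ 11^2 = 121 ≡ 121 (mod 899)
11^4 ≡ 121^2 = 14641 ≡ 257 (mod 899)
11^8 ≡ 257^2 = 66049 ≡ 422 (mod 899)
11^16 ≡ 422^2 = 178084 ≡ 82 (mod 899)
11^32 ≡ 82^2 = 6724 ≡ 431 (mod 899)
11^64 ≡ 431^2 = 185761 ≡ 567 (mod 899)
11^128 ≡ 567^2 = 321489 ≡ 546 (mod 899)
11^256 ≡ 546^2 = 298116 ≡ 547 (mod 899)
449 = 256 + 128 + 64 + 1 in binary powers of 2.
So 11^449 ≡ 547 · 546 · 567 · 11 ≡ 823 (mod 899).
Squaring chain: 823; never reaches −1, so base 11 is a Miller–Rabin witness that 899 is composite.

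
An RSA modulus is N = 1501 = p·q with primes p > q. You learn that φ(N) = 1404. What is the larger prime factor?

φ(n) = (p−1)(q−1) = n − (p+q) + 1, so p + q = 1501 − 1404 + 1 = 98.
p and q are the roots of t² − 98t + 1501 = 0.
Discriminant: 98² − 4·1501 = 9604 − 6004 = 3600; √3600 = 60.
q = (98 − 60)/2 = 19, p = (98 + 60)/2 = 79.
Check: 19 · 79 = 1501.

79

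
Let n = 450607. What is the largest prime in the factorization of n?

450607 = 61 · 7387
7387 = 83 · 89
89 is prime.
So 450607 = 61 · 83 · 89; the largest prime factor is 89.

89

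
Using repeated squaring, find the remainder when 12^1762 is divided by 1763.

12^1 ≡ 12 (mod 1763)
12^2 ≡ 12^2 = 144 ≡ 144 (mod 1763)
12^4 ≡ 144^2 = 20736 ≡ 1343 (mod 1763)
12^8 ≡ 1343^2 = 1803649 ≡ 100 (mod 1763)
12^16 ≡ 100^2 = 10000 ≡ 1185 (mod 1763)
12^32 ≡ 1185^2 = 1404225 ≡ 877 (mod 1763)
12^64 ≡ 877^2 = 769129 ≡ 461 (mod 1763)
12^128 ≡ 461^2 = 212521 ≡ 961 (mod 1763)
12^256 ≡ 961^2 = 923521 ≡ 1472 (mod 1763)
12^512 ≡ 1472^2 = 2166784 ≡ 57 (mod 1763)
12^1024 ≡ 57^2 = 3249 ≡ 1486 (mod 1763)
1762 = 1024 + 512 + 128 + 64 + 32 + 2 in binary powers of 2.
So 12^1762 ≡ 1486 · 57 · 961 · 461 · 877 · 144 ≡ 1743 (mod 1763).
Since 1743 ≠ 1, base 12 is a Fermat witness: 1763 is composite.

1743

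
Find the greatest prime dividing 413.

59

413 = 7 · 59
59 is prime.
So 413 = 7 · 59; the largest prime factor is 59.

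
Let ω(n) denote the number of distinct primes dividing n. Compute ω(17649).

17649 = 3^2 · 1961
1961 = 37 · 53
17649 = 3^2 · 37 · 53, which has 3 distinct prime factors.

3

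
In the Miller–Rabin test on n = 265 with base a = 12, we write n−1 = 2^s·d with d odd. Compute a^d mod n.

167

265 − 1 = 264 = 2^3 · 33, so d = 33.
12^1 ≡ 12 (mod 265)
12^2 ≡ 12^2 = 144 ≡ 144 (mod 265)
12^4 ≡ 144^2 = 20736 ≡ 66 (mod 265)
12^8 ≡ 66^2 = 4356 ≡ 116 (mod 265)
12^16 ≡ 116^2 = 13456 ≡ 206 (mod 265)
12^32 ≡ 206^2 = 42436 ≡ 36 (mod 265)
33 = 32 + 1 in binary powers of 2.
So 12^33 ≡ 36 · 12 ≡ 167 (mod 265).
Squaring chain: 167 → 64 → 121; never reaches −1, so base 12 is a Miller–Rabin witness that 265 is composite.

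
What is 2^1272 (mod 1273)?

1246

2^1 ≡ 2 (mod 1273)
2^2 ≡ 2^2 = 4 ≡ 4 (mod 1273)
2^4 ≡ 4^2 = 16 ≡ 16 (mod 1273)
2^8 ≡ 16^2 = 256 ≡ 256 (mod 1273)
2^16 ≡ 256^2 = 65536 ≡ 613 (mod 1273)
2^32 ≡ 613^2 = 375769 ≡ 234 (mod 1273)
2^64 ≡ 234^2 = 54756 ≡ 17 (mod 1273)
2^128 ≡ 17^2 = 289 ≡ 289 (mod 1273)
2^256 ≡ 289^2 = 83521 ≡ 776 (mod 1273)
2^512 ≡ 776^2 = 602176 ≡ 47 (mod 1273)
2^1024 ≡ 47^2 = 2209 ≡ 936 (mod 1273)
1272 = 1024 + 128 + 64 + 32 + 16 + 8 in binary powers of 2.
So 2^1272 ≡ 936 · 289 · 17 · 234 · 613 · 256 ≡ 1246 (mod 1273).
Since 1246 ≠ 1, base 2 is a Fermat witness: 1273 is composite.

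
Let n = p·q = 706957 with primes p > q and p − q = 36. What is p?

Since p = q + 36, we have 706957 = q(q + 36), so q² + 36q − 706957 = 0.
Discriminant: 36² + 4·706957 = 1296 + 2827828 = 2829124; √2829124 = 1682.
q = (−36 + 1682)/2 = 823, and p = q + 36 = 859.
Check: 823 · 859 = 706957.

859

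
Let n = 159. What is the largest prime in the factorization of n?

159 = 3 · 53
53 is prime.
So 159 = 3 · 53; the largest prime factor is 53.

53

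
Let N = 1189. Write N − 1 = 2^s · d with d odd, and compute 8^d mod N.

1189 − 1 = 1188 = 2^2 · 297, so d = 297.
8^1 ≡ 8 (mod 1189)
8^2 ≡ 8^2 = 64 ≡ 64 (mod 1189)
8^4 ≡ 64^2 = 4096 ≡ 529 (mod 1189)
8^8 ≡ 529^2 = 279841 ≡ 426 (mod 1189)
8^16 ≡ 426^2 = 181476 ≡ 748 (mod 1189)
8^32 ≡ 748^2 = 559504 ≡ 674 (mod 1189)
8^64 ≡ 674^2 = 454276 ≡ 78 (mod 1189)
8^128 ≡ 78^2 = 6084 ≡ 139 (mod 1189)
8^256 ≡ 139^2 = 19321 ≡ 297 (mod 1189)
297 = 256 + 32 + 8 + 1 in binary powers of 2.
So 8^297 ≡ 297 · 674 · 426 · 8 ≡ 39 (mod 1189).
Squaring chain: 39 → 332; never reaches −1, so base 8 is a Miller–Rabin witness that 1189 is composite.

39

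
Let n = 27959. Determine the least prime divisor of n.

27959 is odd.
Digit sum 32, not divisible by 3.
Ends in 9: not divisible by 5.
7: 27959 = 7·3994 + 1
11: 27959 = 11·2541 + 8
13: 27959 = 13·2150 + 9
17: 27959 = 17·1644 + 11
19: 27959 = 19·1471 + 10
23: 27959 = 23·1215 + 14
29: 27959 = 29·964 + 3
31: 27959 = 31·901 + 28
37: 27959 = 37·755 + 24
41: 27959 = 41·681 + 38
43: 27959 = 43·650 + 9
47: 27959 = 47·594 + 41
53: 27959 = 53·527 + 28
59: 27959 = 59·473 + 52
61: 27959 = 61·458 + 21
67: 27959 = 67·417 + 20
71: 27959 = 71·393 + 56
73: 27959 = 73·383

73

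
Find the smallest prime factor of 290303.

13

290303 is odd.
Digit sum 17, not divisible by 3.
Ends in 3: not divisible by 5.
7: 290303 = 7·41471 + 6
11: 290303 = 11·26391 + 2
13: 290303 = 13·22331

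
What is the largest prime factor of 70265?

70265 = 5 · 14053
14053 = 13 · 1081
1081 = 23 · 47
47 is prime.
So 70265 = 5 · 13 · 23 · 47; the largest prime factor is 47.

47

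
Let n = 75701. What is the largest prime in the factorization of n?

73

75701 = 17 · 4453
4453 = 61 · 73
73 is prime.
So 75701 = 17 · 61 · 73; the largest prime factor is 73.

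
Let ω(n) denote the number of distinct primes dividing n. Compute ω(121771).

121771 = 13 · 9367
9367 = 17 · 551
551 = 19 · 29
121771 = 13 · 17 · 19 · 29, which has 4 distinct prime factors.

4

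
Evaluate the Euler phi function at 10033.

Factor: 10033 = 79 · 127.
φ(10033) = (79−1) · (127−1) = 78 · 126 = 9828.

9828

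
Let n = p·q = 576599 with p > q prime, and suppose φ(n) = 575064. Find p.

φ(n) = (p−1)(q−1) = n − (p+q) + 1, so p + q = 576599 − 575064 + 1 = 1536.
p and q are the roots of t² − 1536t + 576599 = 0.
Discriminant: 1536² − 4·576599 = 2359296 − 2306396 = 52900; √52900 = 230.
q = (1536 − 230)/2 = 653, p = (1536 + 230)/2 = 883.
Check: 653 · 883 = 576599.

883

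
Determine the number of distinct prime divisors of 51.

51 = 3 · 17
51 = 3 · 17, which has 2 distinct prime factors.

2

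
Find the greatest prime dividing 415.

83

415 = 5 · 83
83 is prime.
So 415 = 5 · 83; the largest prime factor is 83.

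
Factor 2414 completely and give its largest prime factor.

71

2414 = 2 · 1207
1207 = 17 · 71
71 is prime.
So 2414 = 2 · 17 · 71; the largest prime factor is 71.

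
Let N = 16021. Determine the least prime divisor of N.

37

16021 is odd.
Digit sum 10, not divisible by 3.
Ends in 1: not divisible by 5.
7: 16021 = 7·2288 + 5
11: 16021 = 11·1456 + 5
13: 16021 = 13·1232 + 5
17: 16021 = 17·942 + 7
19: 16021 = 19·843 + 4
23: 16021 = 23·696 + 13
29: 16021 = 29·552 + 13
31: 16021 = 31·516 + 25
37: 16021 = 37·433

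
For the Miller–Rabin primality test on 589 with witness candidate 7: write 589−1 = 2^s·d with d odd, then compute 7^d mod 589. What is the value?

589 − 1 = 588 = 2^2 · 147, so d = 147.
7^1 ≡ 7 (mod 589)
7^2 ≡ 7^2 = 49 ≡ 49 (mod 589)
7^4 ≡ 49^2 = 2401 ≡ 45 (mod 589)
7^8 ≡ 45^2 = 2025 ≡ 258 (mod 589)
7^16 ≡ 258^2 = 66564 ≡ 7 (mod 589)
7^32 ≡ 7^2 = 49 ≡ 49 (mod 589)
7^64 ≡ 49^2 = 2401 ≡ 45 (mod 589)
7^128 ≡ 45^2 = 2025 ≡ 258 (mod 589)
147 = 128 + 16 + 2 + 1 in binary powers of 2.
So 7^147 ≡ 258 · 7 · 49 · 7 ≡ 419 (mod 589).
Squaring chain: 419 → 39; never reaches −1, so base 7 is a Miller–Rabin witness that 589 is composite.

419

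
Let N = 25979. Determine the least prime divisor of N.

25979 is odd.
Digit sum 32, not divisible by 3.
Ends in 9: not divisible by 5.
7: 25979 = 7·3711 + 2
11: 25979 = 11·2361 + 8
13: 25979 = 13·1998 + 5
17: 25979 = 17·1528 + 3
19: 25979 = 19·1367 + 6
23: 25979 = 23·1129 + 12
29: 25979 = 29·895 + 24
31: 25979 = 31·838 + 1
37: 25979 = 37·702 + 5
41: 25979 = 41·633 + 26
43: 25979 = 43·604 + 7
47: 25979 = 47·552 + 35
53: 25979 = 53·490 + 9
59: 25979 = 59·440 + 19
61: 25979 = 61·425 + 54
67: 25979 = 67·387 + 50
71: 25979 = 71·365 + 64
73: 25979 = 73·355 + 64
79: 25979 = 79·328 + 67
83: 25979 = 83·313

83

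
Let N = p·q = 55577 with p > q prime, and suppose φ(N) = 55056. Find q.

φ(n) = (p−1)(q−1) = n − (p+q) + 1, so p + q = 55577 − 55056 + 1 = 522.
p and q are the roots of t² − 522t + 55577 = 0.
Discriminant: 522² − 4·55577 = 272484 − 222308 = 50176; √50176 = 224.
q = (522 − 224)/2 = 149, p = (522 + 224)/2 = 373.
Check: 149 · 373 = 55577.

149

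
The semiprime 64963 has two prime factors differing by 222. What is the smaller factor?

Since p = q + 222, we have 64963 = q(q + 222), so q² + 222q − 64963 = 0.
Discriminant: 222² + 4·64963 = 49284 + 259852 = 309136; √309136 = 556.
q = (−222 + 556)/2 = 167, and p = q + 222 = 389.
Check: 167 · 389 = 64963.

167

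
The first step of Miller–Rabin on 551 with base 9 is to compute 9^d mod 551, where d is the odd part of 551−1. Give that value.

35

551 − 1 = 550 = 2^1 · 275, so d = 275.
9^1 ≡ 9 (mod 551)
9^2 ≡ 9^2 = 81 ≡ 81 (mod 551)
9^4 ≡ 81^2 = 6561 ≡ 500 (mod 551)
9^8 ≡ 500^2 = 250000 ≡ 397 (mod 551)
9^16 ≡ 397^2 = 157609 ≡ 23 (mod 551)
9^32 ≡ 23^2 = 529 ≡ 529 (mod 551)
9^64 ≡ 529^2 = 279841 ≡ 484 (mod 551)
9^128 ≡ 484^2 = 234256 ≡ 81 (mod 551)
9^256 ≡ 81^2 = 6561 ≡ 500 (mod 551)
275 = 256 + 16 + 2 + 1 in binary powers of 2.
So 9^275 ≡ 500 · 23 · 81 · 9 ≡ 35 (mod 551).
Squaring chain: 35; never reaches −1, so base 9 is a Miller–Rabin witness that 551 is composite.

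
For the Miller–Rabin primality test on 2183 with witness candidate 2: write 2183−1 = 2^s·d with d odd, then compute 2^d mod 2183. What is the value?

642

2183 − 1 = 2182 = 2^1 · 1091, so d = 1091.
2^1 ≡ 2 (mod 2183)
2^2 ≡ 2^2 = 4 ≡ 4 (mod 2183)
2^4 ≡ 4^2 = 16 ≡ 16 (mod 2183)
2^8 ≡ 16^2 = 256 ≡ 256 (mod 2183)
2^16 ≡ 256^2 = 65536 ≡ 46 (mod 2183)
2^32 ≡ 46^2 = 2116 ≡ 2116 (mod 2183)
2^64 ≡ 2116^2 = 4477456 ≡ 123 (mod 2183)
2^128 ≡ 123^2 = 15129 ≡ 2031 (mod 2183)
2^256 ≡ 2031^2 = 4124961 ≡ 1274 (mod 2183)
2^512 ≡ 1274^2 = 1623076 ≡ 1107 (mod 2183)
2^1024 ≡ 1107^2 = 1225449 ≡ 786 (mod 2183)
1091 = 1024 + 64 + 2 + 1 in binary powers of 2.
So 2^1091 ≡ 786 · 123 · 4 · 2 ≡ 642 (mod 2183).
Squaring chain: 642; never reaches −1, so base 2 is a Miller–Rabin witness that 2183 is composite.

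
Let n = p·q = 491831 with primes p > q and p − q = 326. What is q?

Since p = q + 326, we have 491831 = q(q + 326), so q² + 326q − 491831 = 0.
Discriminant: 326² + 4·491831 = 106276 + 1967324 = 2073600; √2073600 = 1440.
q = (−326 + 1440)/2 = 557, and p = q + 326 = 883.
Check: 557 · 883 = 491831.

557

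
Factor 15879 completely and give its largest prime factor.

79

15879 = 3 · 5293
5293 = 67 · 79
79 is prime.
So 15879 = 3 · 67 · 79; the largest prime factor is 79.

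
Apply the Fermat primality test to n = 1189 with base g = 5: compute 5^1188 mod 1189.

674

5^1 ≡ 5 (mod 1189)
5^2 ≡ 5^2 = 25 ≡ 25 (mod 1189)
5^4 ≡ 25^2 = 625 ≡ 625 (mod 1189)
5^8 ≡ 625^2 = 390625 ≡ 633 (mod 1189)
5^16 ≡ 633^2 = 400689 ≡ 1185 (mod 1189)
5^32 ≡ 1185^2 = 1404225 ≡ 16 (mod 1189)
5^64 ≡ 16^2 = 256 ≡ 256 (mod 1189)
5^128 ≡ 256^2 = 65536 ≡ 141 (mod 1189)
5^256 ≡ 141^2 = 19881 ≡ 857 (mod 1189)
5^512 ≡ 857^2 = 734449 ≡ 836 (mod 1189)
5^1024 ≡ 836^2 = 698896 ≡ 953 (mod 1189)
1188 = 1024 + 128 + 32 + 4 in binary powers of 2.
So 5^1188 ≡ 953 · 141 · 16 · 625 ≡ 674 (mod 1189).
Since 674 ≠ 1, base 5 is a Fermat witness: 1189 is composite.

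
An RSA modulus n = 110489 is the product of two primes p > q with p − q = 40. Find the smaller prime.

313

Since p = q + 40, we have 110489 = q(q + 40), so q² + 40q − 110489 = 0.
Discriminant: 40² + 4·110489 = 1600 + 441956 = 443556; √443556 = 666.
q = (−40 + 666)/2 = 313, and p = q + 40 = 353.
Check: 313 · 353 = 110489.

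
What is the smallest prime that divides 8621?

37

8621 is odd.
Digit sum 17, not divisible by 3.
Ends in 1: not divisible by 5.
7: 8621 = 7·1231 + 4
11: 8621 = 11·783 + 8
13: 8621 = 13·663 + 2
17: 8621 = 17·507 + 2
19: 8621 = 19·453 + 14
23: 8621 = 23·374 + 19
29: 8621 = 29·297 + 8
31: 8621 = 31·278 + 3
37: 8621 = 37·233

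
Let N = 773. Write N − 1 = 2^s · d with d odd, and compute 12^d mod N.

456

773 − 1 = 772 = 2^2 · 193, so d = 193.
12^1 ≡ 12 (mod 773)
12^2 ≡ 12^2 = 144 ≡ 144 (mod 773)
12^4 ≡ 144^2 = 20736 ≡ 638 (mod 773)
12^8 ≡ 638^2 = 407044 ≡ 446 (mod 773)
12^16 ≡ 446^2 = 198916 ≡ 255 (mod 773)
12^32 ≡ 255^2 = 65025 ≡ 93 (mod 773)
12^64 ≡ 93^2 = 8649 ≡ 146 (mod 773)
12^128 ≡ 146^2 = 21316 ≡ 445 (mod 773)
193 = 128 + 64 + 1 in binary powers of 2.
So 12^193 ≡ 445 · 146 · 12 ≡ 456 (mod 773).
Squaring chain: 456 → 772; reaches −1, so base 12 does not prove 773 composite.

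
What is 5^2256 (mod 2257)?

5^1 ≡ 5 (mod 2257)
5^2 ≡ 5^2 = 25 ≡ 25 (mod 2257)
5^4 ≡ 25^2 = 625 ≡ 625 (mod 2257)
5^8 ≡ 625^2 = 390625 ≡ 164 (mod 2257)
5^16 ≡ 164^2 = 26896 ≡ 2069 (mod 2257)
5^32 ≡ 2069^2 = 4280761 ≡ 1489 (mod 2257)
5^64 ≡ 1489^2 = 2217121 ≡ 747 (mod 2257)
5^128 ≡ 747^2 = 558009 ≡ 530 (mod 2257)
5^256 ≡ 530^2 = 280900 ≡ 1032 (mod 2257)
5^512 ≡ 1032^2 = 1065024 ≡ 1977 (mod 2257)
5^1024 ≡ 1977^2 = 3908529 ≡ 1662 (mod 2257)
5^2048 ≡ 1662^2 = 2762244 ≡ 1933 (mod 2257)
2256 = 2048 + 128 + 64 + 16 in binary powers of 2.
So 5^2256 ≡ 1933 · 530 · 747 · 2069 ≡ 1839 (mod 2257).
Since 1839 ≠ 1, base 5 is a Fermat witness: 2257 is composite.

1839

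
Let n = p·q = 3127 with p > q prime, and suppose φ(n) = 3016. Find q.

φ(n) = (p−1)(q−1) = n − (p+q) + 1, so p + q = 3127 − 3016 + 1 = 112.
p and q are the roots of t² − 112t + 3127 = 0.
Discriminant: 112² − 4·3127 = 12544 − 12508 = 36; √36 = 6.
q = (112 − 6)/2 = 53, p = (112 + 6)/2 = 59.
Check: 53 · 59 = 3127.

53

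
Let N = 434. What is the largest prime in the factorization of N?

434 = 2 · 217
217 = 7 · 31
31 is prime.
So 434 = 2 · 7 · 31; the largest prime factor is 31.

31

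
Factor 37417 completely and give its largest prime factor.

37417 = 17 · 2201
2201 = 31 · 71
71 is prime.
So 37417 = 17 · 31 · 71; the largest prime factor is 71.

71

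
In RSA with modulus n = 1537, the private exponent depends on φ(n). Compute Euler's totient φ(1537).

1456

Factor: 1537 = 29 · 53.
φ(1537) = (29−1) · (53−1) = 28 · 52 = 1456.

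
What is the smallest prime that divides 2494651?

37

2494651 is odd.
Digit sum 31, not divisible by 3.
Ends in 1: not divisible by 5.
7: 2494651 = 7·356378 + 5
11: 2494651 = 11·226786 + 5
13: 2494651 = 13·191896 + 3
17: 2494651 = 17·146744 + 3
19: 2494651 = 19·131297 + 8
23: 2494651 = 23·108463 + 2
29: 2494651 = 29·86022 + 13
31: 2494651 = 31·80472 + 19
37: 2494651 = 37·67423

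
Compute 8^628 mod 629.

8^1 ≡ 8 (mod 629)
8^2 ≡ 8^2 = 64 ≡ 64 (mod 629)
8^4 ≡ 64^2 = 4096 ≡ 322 (mod 629)
8^8 ≡ 322^2 = 103684 ≡ 528 (mod 629)
8^16 ≡ 528^2 = 278784 ≡ 137 (mod 629)
8^32 ≡ 137^2 = 18769 ≡ 528 (mod 629)
8^64 ≡ 528^2 = 278784 ≡ 137 (mod 629)
8^128 ≡ 137^2 = 18769 ≡ 528 (mod 629)
8^256 ≡ 528^2 = 278784 ≡ 137 (mod 629)
8^512 ≡ 137^2 = 18769 ≡ 528 (mod 629)
628 = 512 + 64 + 32 + 16 + 4 in binary powers of 2.
So 8^628 ≡ 528 · 137 · 528 · 137 · 322 ≡ 322 (mod 629).
Since 322 ≠ 1, base 8 is a Fermat witness: 629 is composite.

322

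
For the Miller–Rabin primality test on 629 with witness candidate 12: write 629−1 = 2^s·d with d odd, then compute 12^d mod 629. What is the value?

201

629 − 1 = 628 = 2^2 · 157, so d = 157.
12^1 ≡ 12 (mod 629)
12^2 ≡ 12^2 = 144 ≡ 144 (mod 629)
12^4 ≡ 144^2 = 20736 ≡ 608 (mod 629)
12^8 ≡ 608^2 = 369664 ≡ 441 (mod 629)
12^16 ≡ 441^2 = 194481 ≡ 120 (mod 629)
12^32 ≡ 120^2 = 14400 ≡ 562 (mod 629)
12^64 ≡ 562^2 = 315844 ≡ 86 (mod 629)
12^128 ≡ 86^2 = 7396 ≡ 477 (mod 629)
157 = 128 + 16 + 8 + 4 + 1 in binary powers of 2.
So 12^157 ≡ 477 · 120 · 441 · 608 · 12 ≡ 201 (mod 629).
Squaring chain: 201 → 145; never reaches −1, so base 12 is a Miller–Rabin witness that 629 is composite.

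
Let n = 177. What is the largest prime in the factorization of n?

59

177 = 3 · 59
59 is prime.
So 177 = 3 · 59; the largest prime factor is 59.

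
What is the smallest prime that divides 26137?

26137 is odd.
Digit sum 19, not divisible by 3.
Ends in 7: not divisible by 5.
7: 26137 = 7·3733 + 6
11: 26137 = 11·2376 + 1
13: 26137 = 13·2010 + 7
17: 26137 = 17·1537 + 8
19: 26137 = 19·1375 + 12
23: 26137 = 23·1136 + 9
29: 26137 = 29·901 + 8
31: 26137 = 31·843 + 4
37: 26137 = 37·706 + 15
41: 26137 = 41·637 + 20
43: 26137 = 43·607 + 36
47: 26137 = 47·556 + 5
53: 26137 = 53·493 + 8
59: 26137 = 59·443

59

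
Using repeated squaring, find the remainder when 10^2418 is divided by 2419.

1697

10^1 ≡ 10 (mod 2419)
10^2 ≡ 10^2 = 100 ≡ 100 (mod 2419)
10^4 ≡ 100^2 = 10000 ≡ 324 (mod 2419)
10^8 ≡ 324^2 = 104976 ≡ 959 (mod 2419)
10^16 ≡ 959^2 = 919681 ≡ 461 (mod 2419)
10^32 ≡ 461^2 = 212521 ≡ 2068 (mod 2419)
10^64 ≡ 2068^2 = 4276624 ≡ 2251 (mod 2419)
10^128 ≡ 2251^2 = 5067001 ≡ 1615 (mod 2419)
10^256 ≡ 1615^2 = 2608225 ≡ 543 (mod 2419)
10^512 ≡ 543^2 = 294849 ≡ 2150 (mod 2419)
10^1024 ≡ 2150^2 = 4622500 ≡ 2210 (mod 2419)
10^2048 ≡ 2210^2 = 4884100 ≡ 139 (mod 2419)
2418 = 2048 + 256 + 64 + 32 + 16 + 2 in binary powers of 2.
So 10^2418 ≡ 139 · 543 · 2251 · 2068 · 461 · 100 ≡ 1697 (mod 2419).
Since 1697 ≠ 1, base 10 is a Fermat witness: 2419 is composite.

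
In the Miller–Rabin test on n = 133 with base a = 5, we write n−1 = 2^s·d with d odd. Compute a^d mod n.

83

133 − 1 = 132 = 2^2 · 33, so d = 33.
5^1 ≡ 5 (mod 133)
5^2 ≡ 5^2 = 25 ≡ 25 (mod 133)
5^4 ≡ 25^2 = 625 ≡ 93 (mod 133)
5^8 ≡ 93^2 = 8649 ≡ 4 (mod 133)
5^16 ≡ 4^2 = 16 ≡ 16 (mod 133)
5^32 ≡ 16^2 = 256 ≡ 123 (mod 133)
33 = 32 + 1 in binary powers of 2.
So 5^33 ≡ 123 · 5 ≡ 83 (mod 133).
Squaring chain: 83 → 106; never reaches −1, so base 5 is a Miller–Rabin witness that 133 is composite.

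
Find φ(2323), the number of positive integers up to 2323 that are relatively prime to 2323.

Factor: 2323 = 23 · 101.
φ(2323) = (23−1) · (101−1) = 22 · 100 = 2200.

2200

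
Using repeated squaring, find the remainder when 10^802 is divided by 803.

10^1 ≡ 10 (mod 803)
10^2 ≡ 10^2 = 100 ≡ 100 (mod 803)
10^4 ≡ 100^2 = 10000 ≡ 364 (mod 803)
10^8 ≡ 364^2 = 132496 ≡ 1 (mod 803)
10^16 ≡ 1^2 = 1 ≡ 1 (mod 803)
10^32 ≡ 1^2 = 1 ≡ 1 (mod 803)
10^64 ≡ 1^2 = 1 ≡ 1 (mod 803)
10^128 ≡ 1^2 = 1 ≡ 1 (mod 803)
10^256 ≡ 1^2 = 1 ≡ 1 (mod 803)
10^512 ≡ 1^2 = 1 ≡ 1 (mod 803)
802 = 512 + 256 + 32 + 2 in binary powers of 2.
So 10^802 ≡ 1 · 1 · 1 · 100 ≡ 100 (mod 803).
Since 100 ≠ 1, base 10 is a Fermat witness: 803 is composite.

100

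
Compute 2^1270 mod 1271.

1024

2^1 ≡ 2 (mod 1271)
2^2 ≡ 2^2 = 4 ≡ 4 (mod 1271)
2^4 ≡ 4^2 = 16 ≡ 16 (mod 1271)
2^8 ≡ 16^2 = 256 ≡ 256 (mod 1271)
2^16 ≡ 256^2 = 65536 ≡ 715 (mod 1271)
2^32 ≡ 715^2 = 511225 ≡ 283 (mod 1271)
2^64 ≡ 283^2 = 80089 ≡ 16 (mod 1271)
2^128 ≡ 16^2 = 256 ≡ 256 (mod 1271)
2^256 ≡ 256^2 = 65536 ≡ 715 (mod 1271)
2^512 ≡ 715^2 = 511225 ≡ 283 (mod 1271)
2^1024 ≡ 283^2 = 80089 ≡ 16 (mod 1271)
1270 = 1024 + 128 + 64 + 32 + 16 + 4 + 2 in binary powers of 2.
So 2^1270 ≡ 16 · 256 · 16 · 283 · 715 · 16 · 4 ≡ 1024 (mod 1271).
Since 1024 ≠ 1, base 2 is a Fermat witness: 1271 is composite.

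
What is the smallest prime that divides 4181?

37

4181 is odd.
Digit sum 14, not divisible by 3.
Ends in 1: not divisible by 5.
7: 4181 = 7·597 + 2
11: 4181 = 11·380 + 1
13: 4181 = 13·321 + 8
17: 4181 = 17·245 + 16
19: 4181 = 19·220 + 1
23: 4181 = 23·181 + 18
29: 4181 = 29·144 + 5
31: 4181 = 31·134 + 27
37: 4181 = 37·113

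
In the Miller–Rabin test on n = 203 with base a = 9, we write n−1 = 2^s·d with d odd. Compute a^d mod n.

4

203 − 1 = 202 = 2^1 · 101, so d = 101.
9^1 ≡ 9 (mod 203)
9^2 ≡ 9^2 = 81 ≡ 81 (mod 203)
9^4 ≡ 81^2 = 6561 ≡ 65 (mod 203)
9^8 ≡ 65^2 = 4225 ≡ 165 (mod 203)
9^16 ≡ 165^2 = 27225 ≡ 23 (mod 203)
9^32 ≡ 23^2 = 529 ≡ 123 (mod 203)
9^64 ≡ 123^2 = 15129 ≡ 107 (mod 203)
101 = 64 + 32 + 4 + 1 in binary powers of 2.
So 9^101 ≡ 107 · 123 · 65 · 9 ≡ 4 (mod 203).
Squaring chain: 4; never reaches −1, so base 9 is a Miller–Rabin witness that 203 is composite.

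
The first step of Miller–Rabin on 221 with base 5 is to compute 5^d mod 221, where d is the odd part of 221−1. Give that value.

221 − 1 = 220 = 2^2 · 55, so d = 55.
5^1 ≡ 5 (mod 221)
5^2 ≡ 5^2 = 25 ≡ 25 (mod 221)
5^4 ≡ 25^2 = 625 ≡ 183 (mod 221)
5^8 ≡ 183^2 = 33489 ≡ 118 (mod 221)
5^16 ≡ 118^2 = 13924 ≡ 1 (mod 221)
5^32 ≡ 1^2 = 1 ≡ 1 (mod 221)
55 = 32 + 16 + 4 + 2 + 1 in binary powers of 2.
So 5^55 ≡ 1 · 1 · 183 · 25 · 5 ≡ 112 (mod 221).
Squaring chain: 112 → 168; never reaches −1, so base 5 is a Miller–Rabin witness that 221 is composite.

112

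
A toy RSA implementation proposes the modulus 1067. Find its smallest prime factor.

11

1067 is odd.
Digit sum 14, not divisible by 3.
Ends in 7: not divisible by 5.
7: 1067 = 7·152 + 3
11: 1067 = 11·97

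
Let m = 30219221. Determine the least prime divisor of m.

83

30219221 is odd.
Digit sum 20, not divisible by 3.
Ends in 1: not divisible by 5.
7: 30219221 = 7·4317031 + 4
11: 30219221 = 11·2747201 + 10
13: 30219221 = 13·2324555 + 6
17: 30219221 = 17·1777601 + 4
19: 30219221 = 19·1590485 + 6
23: 30219221 = 23·1313879 + 4
29: 30219221 = 29·1042042 + 3
31: 30219221 = 31·974813 + 18
37: 30219221 = 37·816735 + 26
41: 30219221 = 41·737054 + 7
43: 30219221 = 43·702772 + 25
47: 30219221 = 47·642962 + 7
53: 30219221 = 53·570173 + 52
59: 30219221 = 59·512190 + 11
61: 30219221 = 61·495397 + 4
67: 30219221 = 67·451033 + 10
71: 30219221 = 71·425622 + 59
73: 30219221 = 73·413961 + 68
79: 30219221 = 79·382521 + 62
83: 30219221 = 83·364087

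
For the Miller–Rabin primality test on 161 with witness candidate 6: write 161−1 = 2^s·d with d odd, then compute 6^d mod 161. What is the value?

48

161 − 1 = 160 = 2^5 · 5, so d = 5.
6^1 ≡ 6 (mod 161)
6^2 ≡ 6^2 = 36 ≡ 36 (mod 161)
6^4 ≡ 36^2 = 1296 ≡ 8 (mod 161)
5 = 4 + 1 in binary powers of 2.
So 6^5 ≡ 8 · 6 ≡ 48 (mod 161).
Squaring chain: 48 → 50 → 85 → 141 → 78; never reaches −1, so base 6 is a Miller–Rabin witness that 161 is composite.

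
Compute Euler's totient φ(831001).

803088

Factor: 831001 = 67 · 79 · 157.
φ(831001) = (67−1) · (79−1) · (157−1) = 66 · 78 · 156 = 803088.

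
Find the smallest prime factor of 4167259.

4167259 is odd.
Digit sum 34, not divisible by 3.
Ends in 9: not divisible by 5.
7: 4167259 = 7·595322 + 5
11: 4167259 = 11·378841 + 8
13: 4167259 = 13·320558 + 5
17: 4167259 = 17·245132 + 15
19: 4167259 = 19·219329 + 8
23: 4167259 = 23·181185 + 4
29: 4167259 = 29·143698 + 17
31: 4167259 = 31·134427 + 22
37: 4167259 = 37·112628 + 23
41: 4167259 = 41·101640 + 19
43: 4167259 = 43·96913

43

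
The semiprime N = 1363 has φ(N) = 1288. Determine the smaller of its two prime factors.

29

φ(n) = (p−1)(q−1) = n − (p+q) + 1, so p + q = 1363 − 1288 + 1 = 76.
p and q are the roots of t² − 76t + 1363 = 0.
Discriminant: 76² − 4·1363 = 5776 − 5452 = 324; √324 = 18.
q = (76 − 18)/2 = 29, p = (76 + 18)/2 = 47.
Check: 29 · 47 = 1363.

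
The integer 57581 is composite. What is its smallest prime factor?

57581 is odd.
Digit sum 26, not divisible by 3.
Ends in 1: not divisible by 5.
7: 57581 = 7·8225 + 6
11: 57581 = 11·5234 + 7
13: 57581 = 13·4429 + 4
17: 57581 = 17·3387 + 2
19: 57581 = 19·3030 + 11
23: 57581 = 23·2503 + 12
29: 57581 = 29·1985 + 16
31: 57581 = 31·1857 + 14
37: 57581 = 37·1556 + 9
41: 57581 = 41·1404 + 17
43: 57581 = 43·1339 + 4
47: 57581 = 47·1225 + 6
53: 57581 = 53·1086 + 23
59: 57581 = 59·975 + 56
61: 57581 = 61·943 + 58
67: 57581 = 67·859 + 28
71: 57581 = 71·811

71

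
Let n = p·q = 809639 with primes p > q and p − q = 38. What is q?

881

Since p = q + 38, we have 809639 = q(q + 38), so q² + 38q − 809639 = 0.
Discriminant: 38² + 4·809639 = 1444 + 3238556 = 3240000; √3240000 = 1800.
q = (−38 + 1800)/2 = 881, and p = q + 38 = 919.
Check: 881 · 919 = 809639.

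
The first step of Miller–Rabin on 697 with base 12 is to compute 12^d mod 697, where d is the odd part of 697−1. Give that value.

697 − 1 = 696 = 2^3 · 87, so d = 87.
12^1 ≡ 12 (mod 697)
12^2 ≡ 12^2 = 144 ≡ 144 (mod 697)
12^4 ≡ 144^2 = 20736 ≡ 523 (mod 697)
12^8 ≡ 523^2 = 273529 ≡ 305 (mod 697)
12^16 ≡ 305^2 = 93025 ≡ 324 (mod 697)
12^32 ≡ 324^2 = 104976 ≡ 426 (mod 697)
12^64 ≡ 426^2 = 181476 ≡ 256 (mod 697)
87 = 64 + 16 + 4 + 2 + 1 in binary powers of 2.
So 12^87 ≡ 256 · 324 · 523 · 144 · 12 ≡ 432 (mod 697).
Squaring chain: 432 → 525 → 310; never reaches −1, so base 12 is a Miller–Rabin witness that 697 is composite.

432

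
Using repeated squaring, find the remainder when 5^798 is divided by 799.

440

5^1 ≡ 5 (mod 799)
5^2 ≡ 5^2 = 25 ≡ 25 (mod 799)
5^4 ≡ 25^2 = 625 ≡ 625 (mod 799)
5^8 ≡ 625^2 = 390625 ≡ 713 (mod 799)
5^16 ≡ 713^2 = 508369 ≡ 205 (mod 799)
5^32 ≡ 205^2 = 42025 ≡ 477 (mod 799)
5^64 ≡ 477^2 = 227529 ≡ 613 (mod 799)
5^128 ≡ 613^2 = 375769 ≡ 239 (mod 799)
5^256 ≡ 239^2 = 57121 ≡ 392 (mod 799)
5^512 ≡ 392^2 = 153664 ≡ 256 (mod 799)
798 = 512 + 256 + 16 + 8 + 4 + 2 in binary powers of 2.
So 5^798 ≡ 256 · 392 · 205 · 713 · 625 · 25 ≡ 440 (mod 799).
Since 440 ≠ 1, base 5 is a Fermat witness: 799 is composite.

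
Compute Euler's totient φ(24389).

23548

Factor: 24389 = 29^3.
φ(24389) = 29^2·(29−1) = 23548.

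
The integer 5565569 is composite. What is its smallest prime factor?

97

5565569 is odd.
Digit sum 41, not divisible by 3.
Ends in 9: not divisible by 5.
7: 5565569 = 7·795081 + 2
11: 5565569 = 11·505960 + 9
13: 5565569 = 13·428120 + 9
17: 5565569 = 17·327386 + 7
19: 5565569 = 19·292924 + 13
23: 5565569 = 23·241981 + 6
29: 5565569 = 29·191916 + 5
31: 5565569 = 31·179534 + 15
37: 5565569 = 37·150420 + 29
41: 5565569 = 41·135745 + 24
43: 5565569 = 43·129431 + 36
47: 5565569 = 47·118416 + 17
53: 5565569 = 53·105010 + 39
59: 5565569 = 59·94331 + 40
61: 5565569 = 61·91238 + 51
67: 5565569 = 67·83068 + 13
71: 5565569 = 71·78388 + 21
73: 5565569 = 73·76240 + 49
79: 5565569 = 79·70450 + 19
83: 5565569 = 83·67055 + 4
89: 5565569 = 89·62534 + 43
97: 5565569 = 97·57377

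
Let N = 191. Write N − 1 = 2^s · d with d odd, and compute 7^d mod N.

191 − 1 = 190 = 2^1 · 95, so d = 95.
7^1 ≡ 7 (mod 191)
7^2 ≡ 7^2 = 49 ≡ 49 (mod 191)
7^4 ≡ 49^2 = 2401 ≡ 109 (mod 191)
7^8 ≡ 109^2 = 11881 ≡ 39 (mod 191)
7^16 ≡ 39^2 = 1521 ≡ 184 (mod 191)
7^32 ≡ 184^2 = 33856 ≡ 49 (mod 191)
7^64 ≡ 49^2 = 2401 ≡ 109 (mod 191)
95 = 64 + 16 + 8 + 4 + 2 + 1 in binary powers of 2.
So 7^95 ≡ 109 · 184 · 39 · 109 · 49 · 7 ≡ 190 (mod 191).
Since 7^d ≡ 190 (mod 191), base 7 does not prove 191 composite.

190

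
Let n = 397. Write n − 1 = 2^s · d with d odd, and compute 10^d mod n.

397 − 1 = 396 = 2^2 · 99, so d = 99.
10^1 ≡ 10 (mod 397)
10^2 ≡ 10^2 = 100 ≡ 100 (mod 397)
10^4 ≡ 100^2 = 10000 ≡ 75 (mod 397)
10^8 ≡ 75^2 = 5625 ≡ 67 (mod 397)
10^16 ≡ 67^2 = 4489 ≡ 122 (mod 397)
10^32 ≡ 122^2 = 14884 ≡ 195 (mod 397)
10^64 ≡ 195^2 = 38025 ≡ 310 (mod 397)
99 = 64 + 32 + 2 + 1 in binary powers of 2.
So 10^99 ≡ 310 · 195 · 100 · 10 ≡ 1 (mod 397).
Since 10^d ≡ 1 (mod 397), base 10 does not prove 397 composite.

1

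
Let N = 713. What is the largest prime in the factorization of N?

713 = 23 · 31
31 is prime.
So 713 = 23 · 31; the largest prime factor is 31.

31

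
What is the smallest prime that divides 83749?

89

83749 is odd.
Digit sum 31, not divisible by 3.
Ends in 9: not divisible by 5.
7: 83749 = 7·11964 + 1
11: 83749 = 11·7613 + 6
13: 83749 = 13·6442 + 3
17: 83749 = 17·4926 + 7
19: 83749 = 19·4407 + 16
23: 83749 = 23·3641 + 6
29: 83749 = 29·2887 + 26
31: 83749 = 31·2701 + 18
37: 83749 = 37·2263 + 18
41: 83749 = 41·2042 + 27
43: 83749 = 43·1947 + 28
47: 83749 = 47·1781 + 42
53: 83749 = 53·1580 + 9
59: 83749 = 59·1419 + 28
61: 83749 = 61·1372 + 57
67: 83749 = 67·1249 + 66
71: 83749 = 71·1179 + 40
73: 83749 = 73·1147 + 18
79: 83749 = 79·1060 + 9
83: 83749 = 83·1009 + 2
89: 83749 = 89·941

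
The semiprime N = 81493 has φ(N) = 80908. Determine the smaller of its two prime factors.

227

φ(n) = (p−1)(q−1) = n − (p+q) + 1, so p + q = 81493 − 80908 + 1 = 586.
p and q are the roots of t² − 586t + 81493 = 0.
Discriminant: 586² − 4·81493 = 343396 − 325972 = 17424; √17424 = 132.
q = (586 − 132)/2 = 227, p = (586 + 132)/2 = 359.
Check: 227 · 359 = 81493.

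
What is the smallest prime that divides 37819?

37819 is odd.
Digit sum 28, not divisible by 3.
Ends in 9: not divisible by 5.
7: 37819 = 7·5402 + 5
11: 37819 = 11·3438 + 1
13: 37819 = 13·2909 + 2
17: 37819 = 17·2224 + 11
19: 37819 = 19·1990 + 9
23: 37819 = 23·1644 + 7
29: 37819 = 29·1304 + 3
31: 37819 = 31·1219 + 30
37: 37819 = 37·1022 + 5
41: 37819 = 41·922 + 17
43: 37819 = 43·879 + 22
47: 37819 = 47·804 + 31
53: 37819 = 53·713 + 30
59: 37819 = 59·641

59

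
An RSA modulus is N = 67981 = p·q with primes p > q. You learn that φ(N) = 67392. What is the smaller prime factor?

φ(n) = (p−1)(q−1) = n − (p+q) + 1, so p + q = 67981 − 67392 + 1 = 590.
p and q are the roots of t² − 590t + 67981 = 0.
Discriminant: 590² − 4·67981 = 348100 − 271924 = 76176; √76176 = 276.
q = (590 − 276)/2 = 157, p = (590 + 276)/2 = 433.
Check: 157 · 433 = 67981.

157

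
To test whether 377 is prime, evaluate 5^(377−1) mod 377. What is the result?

5^1 ≡ 5 (mod 377)
5^2 ≡ 5^2 = 25 ≡ 25 (mod 377)
5^4 ≡ 25^2 = 625 ≡ 248 (mod 377)
5^8 ≡ 248^2 = 61504 ≡ 53 (mod 377)
5^16 ≡ 53^2 = 2809 ≡ 170 (mod 377)
5^32 ≡ 170^2 = 28900 ≡ 248 (mod 377)
5^64 ≡ 248^2 = 61504 ≡ 53 (mod 377)
5^128 ≡ 53^2 = 2809 ≡ 170 (mod 377)
5^256 ≡ 170^2 = 28900 ≡ 248 (mod 377)
376 = 256 + 64 + 32 + 16 + 8 in binary powers of 2.
So 5^376 ≡ 248 · 53 · 248 · 170 · 53 ≡ 326 (mod 377).
Since 326 ≠ 1, base 5 is a Fermat witness: 377 is composite.

326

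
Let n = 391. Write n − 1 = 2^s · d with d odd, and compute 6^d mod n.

386

391 − 1 = 390 = 2^1 · 195, so d = 195.
6^1 ≡ 6 (mod 391)
6^2 ≡ 6^2 = 36 ≡ 36 (mod 391)
6^4 ≡ 36^2 = 1296 ≡ 123 (mod 391)
6^8 ≡ 123^2 = 15129 ≡ 271 (mod 391)
6^16 ≡ 271^2 = 73441 ≡ 324 (mod 391)
6^32 ≡ 324^2 = 104976 ≡ 188 (mod 391)
6^64 ≡ 188^2 = 35344 ≡ 154 (mod 391)
6^128 ≡ 154^2 = 23716 ≡ 256 (mod 391)
195 = 128 + 64 + 2 + 1 in binary powers of 2.
So 6^195 ≡ 256 · 154 · 36 · 6 ≡ 386 (mod 391).
Squaring chain: 386; never reaches −1, so base 6 is a Miller–Rabin witness that 391 is composite.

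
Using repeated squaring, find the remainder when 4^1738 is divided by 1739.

995

4^1 ≡ 4 (mod 1739)
4^2 ≡ 4^2 = 16 ≡ 16 (mod 1739)
4^4 ≡ 16^2 = 256 ≡ 256 (mod 1739)
4^8 ≡ 256^2 = 65536 ≡ 1193 (mod 1739)
4^16 ≡ 1193^2 = 1423249 ≡ 747 (mod 1739)
4^32 ≡ 747^2 = 558009 ≡ 1529 (mod 1739)
4^64 ≡ 1529^2 = 2337841 ≡ 625 (mod 1739)
4^128 ≡ 625^2 = 390625 ≡ 1089 (mod 1739)
4^256 ≡ 1089^2 = 1185921 ≡ 1662 (mod 1739)
4^512 ≡ 1662^2 = 2762244 ≡ 712 (mod 1739)
4^1024 ≡ 712^2 = 506944 ≡ 895 (mod 1739)
1738 = 1024 + 512 + 128 + 64 + 8 + 2 in binary powers of 2.
So 4^1738 ≡ 895 · 712 · 1089 · 625 · 1193 · 16 ≡ 995 (mod 1739).
Since 995 ≠ 1, base 4 is a Fermat witness: 1739 is composite.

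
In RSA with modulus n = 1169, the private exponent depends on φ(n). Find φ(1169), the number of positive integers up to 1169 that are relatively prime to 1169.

996

Factor: 1169 = 7 · 167.
φ(1169) = (7−1) · (167−1) = 6 · 166 = 996.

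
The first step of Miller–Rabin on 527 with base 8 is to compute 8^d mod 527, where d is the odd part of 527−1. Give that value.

202

527 − 1 = 526 = 2^1 · 263, so d = 263.
8^1 ≡ 8 (mod 527)
8^2 ≡ 8^2 = 64 ≡ 64 (mod 527)
8^4 ≡ 64^2 = 4096 ≡ 407 (mod 527)
8^8 ≡ 407^2 = 165649 ≡ 171 (mod 527)
8^16 ≡ 171^2 = 29241 ≡ 256 (mod 527)
8^32 ≡ 256^2 = 65536 ≡ 188 (mod 527)
8^64 ≡ 188^2 = 35344 ≡ 35 (mod 527)
8^128 ≡ 35^2 = 1225 ≡ 171 (mod 527)
8^256 ≡ 171^2 = 29241 ≡ 256 (mod 527)
263 = 256 + 4 + 2 + 1 in binary powers of 2.
So 8^263 ≡ 256 · 407 · 64 · 8 ≡ 202 (mod 527).
Squaring chain: 202; never reaches −1, so base 8 is a Miller–Rabin witness that 527 is composite.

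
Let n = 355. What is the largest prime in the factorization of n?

71

355 = 5 · 71
71 is prime.
So 355 = 5 · 71; the largest prime factor is 71.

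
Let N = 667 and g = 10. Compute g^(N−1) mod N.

236

10^1 ≡ 10 (mod 667)
10^2 ≡ 10^2 = 100 ≡ 100 (mod 667)
10^4 ≡ 100^2 = 10000 ≡ 662 (mod 667)
10^8 ≡ 662^2 = 438244 ≡ 25 (mod 667)
10^16 ≡ 25^2 = 625 ≡ 625 (mod 667)
10^32 ≡ 625^2 = 390625 ≡ 430 (mod 667)
10^64 ≡ 430^2 = 184900 ≡ 141 (mod 667)
10^128 ≡ 141^2 = 19881 ≡ 538 (mod 667)
10^256 ≡ 538^2 = 289444 ≡ 633 (mod 667)
10^512 ≡ 633^2 = 400689 ≡ 489 (mod 667)
666 = 512 + 128 + 16 + 8 + 2 in binary powers of 2.
So 10^666 ≡ 489 · 538 · 625 · 25 · 100 ≡ 236 (mod 667).
Since 236 ≠ 1, base 10 is a Fermat witness: 667 is composite.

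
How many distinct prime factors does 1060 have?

1060 = 2^2 · 265
265 = 5 · 53
1060 = 2^2 · 5 · 53, which has 3 distinct prime factors.

3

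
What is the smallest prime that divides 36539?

36539 is odd.
Digit sum 26, not divisible by 3.
Ends in 9: not divisible by 5.
7: 36539 = 7·5219 + 6
11: 36539 = 11·3321 + 8
13: 36539 = 13·2810 + 9
17: 36539 = 17·2149 + 6
19: 36539 = 19·1923 + 2
23: 36539 = 23·1588 + 15
29: 36539 = 29·1259 + 28
31: 36539 = 31·1178 + 21
37: 36539 = 37·987 + 20
41: 36539 = 41·891 + 8
43: 36539 = 43·849 + 32
47: 36539 = 47·777 + 20
53: 36539 = 53·689 + 22
59: 36539 = 59·619 + 18
61: 36539 = 61·599

61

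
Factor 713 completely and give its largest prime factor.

31

713 = 23 · 31
31 is prime.
So 713 = 23 · 31; the largest prime factor is 31.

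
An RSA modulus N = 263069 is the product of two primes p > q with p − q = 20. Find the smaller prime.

Since p = q + 20, we have 263069 = q(q + 20), so q² + 20q − 263069 = 0.
Discriminant: 20² + 4·263069 = 400 + 1052276 = 1052676; √1052676 = 1026.
q = (−20 + 1026)/2 = 503, and p = q + 20 = 523.
Check: 503 · 523 = 263069.

503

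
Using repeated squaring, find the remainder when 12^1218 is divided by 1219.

905

12^1 ≡ 12 (mod 1219)
12^2 ≡ 12^2 = 144 ≡ 144 (mod 1219)
12^4 ≡ 144^2 = 20736 ≡ 13 (mod 1219)
12^8 ≡ 13^2 = 169 ≡ 169 (mod 1219)
12^16 ≡ 169^2 = 28561 ≡ 524 (mod 1219)
12^32 ≡ 524^2 = 274576 ≡ 301 (mod 1219)
12^64 ≡ 301^2 = 90601 ≡ 395 (mod 1219)
12^128 ≡ 395^2 = 156025 ≡ 1212 (mod 1219)
12^256 ≡ 1212^2 = 1468944 ≡ 49 (mod 1219)
12^512 ≡ 49^2 = 2401 ≡ 1182 (mod 1219)
12^1024 ≡ 1182^2 = 1397124 ≡ 150 (mod 1219)
1218 = 1024 + 128 + 64 + 2 in binary powers of 2.
So 12^1218 ≡ 150 · 1212 · 395 · 144 ≡ 905 (mod 1219).
Since 905 ≠ 1, base 12 is a Fermat witness: 1219 is composite.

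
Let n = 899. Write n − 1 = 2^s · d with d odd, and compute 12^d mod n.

899 − 1 = 898 = 2^1 · 449, so d = 449.
12^1 ≡ 12 (mod 899)
12^2 ≡ 12^2 = 144 ≡ 144 (mod 899)
12^4 ≡ 144^2 = 20736 ≡ 59 (mod 899)
12^8 ≡ 59^2 = 3481 ≡ 784 (mod 899)
12^16 ≡ 784^2 = 614656 ≡ 639 (mod 899)
12^32 ≡ 639^2 = 408321 ≡ 175 (mod 899)
12^64 ≡ 175^2 = 30625 ≡ 59 (mod 899)
12^128 ≡ 59^2 = 3481 ≡ 784 (mod 899)
12^256 ≡ 784^2 = 614656 ≡ 639 (mod 899)
449 = 256 + 128 + 64 + 1 in binary powers of 2.
So 12^449 ≡ 639 · 784 · 59 · 12 ≡ 447 (mod 899).
Squaring chain: 447; never reaches −1, so base 12 is a Miller–Rabin witness that 899 is composite.

447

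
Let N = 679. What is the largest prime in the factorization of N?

679 = 7 · 97
97 is prime.
So 679 = 7 · 97; the largest prime factor is 97.

97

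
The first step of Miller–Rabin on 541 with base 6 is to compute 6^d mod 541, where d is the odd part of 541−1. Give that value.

52

541 − 1 = 540 = 2^2 · 135, so d = 135.
6^1 ≡ 6 (mod 541)
6^2 ≡ 6^2 = 36 ≡ 36 (mod 541)
6^4 ≡ 36^2 = 1296 ≡ 214 (mod 541)
6^8 ≡ 214^2 = 45796 ≡ 352 (mod 541)
6^16 ≡ 352^2 = 123904 ≡ 15 (mod 541)
6^32 ≡ 15^2 = 225 ≡ 225 (mod 541)
6^64 ≡ 225^2 = 50625 ≡ 312 (mod 541)
6^128 ≡ 312^2 = 97344 ≡ 505 (mod 541)
135 = 128 + 4 + 2 + 1 in binary powers of 2.
So 6^135 ≡ 505 · 214 · 36 · 6 ≡ 52 (mod 541).
Squaring chain: 52 → 540; reaches −1, so base 6 does not prove 541 composite.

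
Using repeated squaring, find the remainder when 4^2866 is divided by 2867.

4^1 ≡ 4 (mod 2867)
4^2 ≡ 4^2 = 16 ≡ 16 (mod 2867)
4^4 ≡ 16^2 = 256 ≡ 256 (mod 2867)
4^8 ≡ 256^2 = 65536 ≡ 2462 (mod 2867)
4^16 ≡ 2462^2 = 6061444 ≡ 606 (mod 2867)
4^32 ≡ 606^2 = 367236 ≡ 260 (mod 2867)
4^64 ≡ 260^2 = 67600 ≡ 1659 (mod 2867)
4^128 ≡ 1659^2 = 2752281 ≡ 2828 (mod 2867)
4^256 ≡ 2828^2 = 7997584 ≡ 1521 (mod 2867)
4^512 ≡ 1521^2 = 2313441 ≡ 2639 (mod 2867)
4^1024 ≡ 2639^2 = 6964321 ≡ 378 (mod 2867)
4^2048 ≡ 378^2 = 142884 ≡ 2401 (mod 2867)
2866 = 2048 + 512 + 256 + 32 + 16 + 2 in binary powers of 2.
So 4^2866 ≡ 2401 · 2639 · 1521 · 260 · 606 · 16 ≡ 972 (mod 2867).
Since 972 ≠ 1, base 4 is a Fermat witness: 2867 is composite.

972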